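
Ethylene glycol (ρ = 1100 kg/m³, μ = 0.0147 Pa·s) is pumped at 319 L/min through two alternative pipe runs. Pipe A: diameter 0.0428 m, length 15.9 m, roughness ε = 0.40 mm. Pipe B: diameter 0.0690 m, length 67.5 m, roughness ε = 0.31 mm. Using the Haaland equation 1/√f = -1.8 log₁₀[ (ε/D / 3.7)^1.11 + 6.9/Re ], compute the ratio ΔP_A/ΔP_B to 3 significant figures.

ΔP_A/ΔP_B ≈ 2.75

Pipe A: V = Q/A = 0.005317/0.001439 = 3.695 m/s; Re = 1.184e+04; ε/D = 0.00935; Haaland → f = 0.04162; ΔP_A = f(L/D)(ρV²/2) = 1.161e+05 Pa.
Pipe B: V = Q/A = 0.005317/0.003739 = 1.422 m/s; Re = 7341; ε/D = 0.00449; Haaland → f = 0.03886; ΔP_B = f(L/D)(ρV²/2) = 4.227e+04 Pa.
ΔP_A/ΔP_B = 1.161e+05/4.227e+04 = 2.75.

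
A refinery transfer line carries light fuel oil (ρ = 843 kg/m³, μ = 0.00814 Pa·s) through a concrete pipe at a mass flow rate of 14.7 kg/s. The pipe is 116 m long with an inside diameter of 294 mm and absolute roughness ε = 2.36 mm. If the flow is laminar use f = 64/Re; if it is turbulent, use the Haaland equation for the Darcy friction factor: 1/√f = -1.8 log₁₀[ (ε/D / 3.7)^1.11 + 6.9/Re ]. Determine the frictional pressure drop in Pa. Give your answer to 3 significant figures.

A = πD²/4 = π(0.294)²/4 = 0.06789 m²; mean velocity V = ṁ/(ρA) = 14.7/(843 · 0.06789) = 0.2569 m/s.
Reynolds number Re = ρVD/μ = 843 · 0.2569 · 0.294 / 0.00814 = 7821.
Re > 4000 → turbulent. Relative roughness ε/D = 0.00236/0.294 = 0.00803. Haaland: 1/√f = -1.8 log₁₀[(0.00803/3.7)^1.11 + 6.9/7821] = -1.8 log₁₀[0.00111 + 0.000882] = 4.863, so f = 0.04228.
Darcy-Weisbach: ΔP = f(L/D)(ρV²/2) = 0.04228·(116/0.294)·(843·0.2569²/2) = 0.04228·394.6·27.81 = 464 Pa.

ΔP ≈ 464 Pa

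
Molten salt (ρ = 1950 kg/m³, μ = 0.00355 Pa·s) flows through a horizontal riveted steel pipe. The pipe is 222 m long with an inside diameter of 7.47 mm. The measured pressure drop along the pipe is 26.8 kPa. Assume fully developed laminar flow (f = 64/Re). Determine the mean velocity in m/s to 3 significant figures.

V ≈ 0.0593 m/s

For laminar flow, f = 64/Re with Re = ρVD/μ, so Darcy-Weisbach reduces to ΔP = 32μLV/D². Solving for V: V = ΔP·D²/(32μL) = 2.68e+04·(0.00747)²/(32·0.00355·222) = 0.0593 m/s.
Check: Re = ρVD/μ = 1950·0.0593·0.00747/0.00355 = 243.3 < 2300, so the laminar assumption holds.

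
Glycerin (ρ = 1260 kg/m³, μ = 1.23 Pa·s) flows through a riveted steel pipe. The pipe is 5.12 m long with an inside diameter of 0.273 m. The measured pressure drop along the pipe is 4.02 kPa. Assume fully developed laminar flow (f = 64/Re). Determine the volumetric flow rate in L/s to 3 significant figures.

Q ≈ 87.0 L/s

For laminar flow, f = 64/Re with Re = ρVD/μ, so Darcy-Weisbach reduces to ΔP = 32μLV/D². Solving for V: V = ΔP·D²/(32μL) = 4020·(0.273)²/(32·1.23·5.12) = 1.487 m/s.
Check: Re = ρVD/μ = 1260·1.487·0.273/1.23 = 415.8 < 2300, so the laminar assumption holds.
Q = V·A = 1.487·(π/4·0.273²) = 0.08702 m³/s = 87.0 L/s.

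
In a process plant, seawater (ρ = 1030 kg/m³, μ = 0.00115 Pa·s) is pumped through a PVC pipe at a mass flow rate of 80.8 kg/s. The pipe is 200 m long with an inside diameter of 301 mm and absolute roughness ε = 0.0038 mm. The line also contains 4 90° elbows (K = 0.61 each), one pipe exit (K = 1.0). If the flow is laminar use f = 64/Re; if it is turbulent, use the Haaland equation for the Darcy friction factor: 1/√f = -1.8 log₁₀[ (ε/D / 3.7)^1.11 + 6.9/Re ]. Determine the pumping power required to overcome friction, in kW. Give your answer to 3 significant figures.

A = πD²/4 = π(0.301)²/4 = 0.07116 m²; mean velocity V = ṁ/(ρA) = 80.8/(1030 · 0.07116) = 1.102 m/s.
Reynolds number Re = ρVD/μ = 1030 · 1.102 · 0.301 / 0.00115 = 2.972e+05.
Re > 4000 → turbulent. Relative roughness ε/D = 3.8e-06/0.301 = 1.26e-05. Haaland: 1/√f = -1.8 log₁₀[(1.26e-05/3.7)^1.11 + 6.9/2.972e+05] = -1.8 log₁₀[8.54e-07 + 2.32e-05] = 8.313, so f = 0.01447.
Total minor-loss coefficient ΣK = 4·0.61 + 1·1 = 3.44.
ΔP = [f·L/D + ΣK]·(ρV²/2) = [0.01447·200/0.301 + 3.44]·(1030·1.102²/2) = [9.614 + 3.44]·625.9 = 8171 Pa.
Q = ṁ/ρ = 80.8/1030 = 0.07845 m³/s.
Pumping power P = QΔP = 0.07845·8171 = 641.0 W = 0.641 kW.

P ≈ 0.641 kW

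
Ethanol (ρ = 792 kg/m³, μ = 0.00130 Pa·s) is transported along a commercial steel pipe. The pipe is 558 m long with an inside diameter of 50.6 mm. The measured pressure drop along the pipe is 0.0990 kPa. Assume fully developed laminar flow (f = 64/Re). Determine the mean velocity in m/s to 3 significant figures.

For laminar flow, f = 64/Re with Re = ρVD/μ, so Darcy-Weisbach reduces to ΔP = 32μLV/D². Solving for V: V = ΔP·D²/(32μL) = 99·(0.0506)²/(32·0.0013·558) = 0.01092 m/s.
Check: Re = ρVD/μ = 792·0.01092·0.0506/0.0013 = 336.6 < 2300, so the laminar assumption holds.

V ≈ 0.0109 m/s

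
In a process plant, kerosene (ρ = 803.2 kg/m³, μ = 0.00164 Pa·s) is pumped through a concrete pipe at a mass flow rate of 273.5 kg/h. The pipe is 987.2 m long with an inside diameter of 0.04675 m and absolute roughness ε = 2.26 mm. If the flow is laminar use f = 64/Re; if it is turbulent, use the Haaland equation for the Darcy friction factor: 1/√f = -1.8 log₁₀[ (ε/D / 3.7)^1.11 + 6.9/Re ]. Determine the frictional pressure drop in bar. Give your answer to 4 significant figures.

ΔP ≈ 0.01306 bar

ṁ = 273.5 kg/h = 273.5/3600 = 0.07597 kg/s.
A = πD²/4 = π(0.04675)²/4 = 0.001717 m²; mean velocity V = ṁ/(ρA) = 0.07597/(803.2 · 0.001717) = 0.0551 m/s.
Reynolds number Re = ρVD/μ = 803.2 · 0.0551 · 0.04675 / 0.00164 = 1262.
Re < 2300 → laminar flow, so f = 64/Re = 64/1262 = 0.05073 (the turbulent correlation is not needed).
Darcy-Weisbach: ΔP = f(L/D)(ρV²/2) = 0.05073·(987.2/0.04675)·(803.2·0.0551²/2) = 0.05073·2.112e+04·1.219 = 1306 Pa.
ΔP = 1306 Pa = 0.01306 bar.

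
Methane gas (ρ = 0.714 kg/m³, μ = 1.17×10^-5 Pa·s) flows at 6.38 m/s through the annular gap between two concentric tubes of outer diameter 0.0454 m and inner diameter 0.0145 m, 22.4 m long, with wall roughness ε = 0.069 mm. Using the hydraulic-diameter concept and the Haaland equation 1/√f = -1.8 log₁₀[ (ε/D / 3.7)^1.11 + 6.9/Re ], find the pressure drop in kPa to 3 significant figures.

Hydraulic diameter D_h = 4A/P = D_o - D_i = 0.0454 - 0.0145 = 0.0309 m.
Re = ρVD_h/μ = 0.714·6.38·0.0309/1.17e-05 = 1.203e+04.
ε/D_h = 6.9e-05/0.0309 = 0.00223; Haaland gives 1/√f = -1.8 log₁₀[0.000267+0.000574] = 5.536, so f = 0.03263.
ΔP = f(L/D_h)(ρV²/2) = 0.03263·22.4/0.0309·14.53 = 343.8 Pa.
ΔP = 0.344 kPa.

ΔP ≈ 0.344 kPa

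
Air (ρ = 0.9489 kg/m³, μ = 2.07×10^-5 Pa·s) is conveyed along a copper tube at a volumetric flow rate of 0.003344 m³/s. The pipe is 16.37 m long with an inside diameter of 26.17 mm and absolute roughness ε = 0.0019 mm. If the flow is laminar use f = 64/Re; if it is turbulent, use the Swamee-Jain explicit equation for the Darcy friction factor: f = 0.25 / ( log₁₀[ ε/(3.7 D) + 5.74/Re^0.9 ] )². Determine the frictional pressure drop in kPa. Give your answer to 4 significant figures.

Cross-sectional area A = πD²/4 = π(0.02617)²/4 = 0.0005379 m²; mean velocity V = Q/A = 0.003344/0.0005379 = 6.217 m/s.
Reynolds number Re = ρVD/μ = 0.9489 · 6.217 · 0.02617 / 2.07e-05 = 7458.
Re > 4000 → turbulent. Relative roughness ε/D = 1.9e-06/0.02617 = 7.26e-05. Swamee-Jain: f = 0.25/(log₁₀[7.26e-05/3.7 + 5.74/7458^0.9])² = 0.25/(log₁₀[1.96e-05 + 0.00188])² = 0.25/(-2.722)² = 0.03374.
Darcy-Weisbach: ΔP = f(L/D)(ρV²/2) = 0.03374·(16.37/0.02617)·(0.9489·6.217²/2) = 0.03374·625.5·18.34 = 387 Pa.
ΔP = 387 Pa = 0.3870 kPa.

ΔP ≈ 0.3870 kPa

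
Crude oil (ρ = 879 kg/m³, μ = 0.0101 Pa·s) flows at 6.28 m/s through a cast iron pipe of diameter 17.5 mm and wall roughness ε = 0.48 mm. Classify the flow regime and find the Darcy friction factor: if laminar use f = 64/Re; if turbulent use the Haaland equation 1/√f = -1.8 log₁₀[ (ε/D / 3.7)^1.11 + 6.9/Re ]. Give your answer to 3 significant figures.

f ≈ 0.0585

Re = ρVD/μ = 879·6.28·0.0175/0.0101 = 9565.
Re > 4000 → turbulent. ε/D = 0.00048/0.0175 = 0.0274; Haaland: 1/√f = -1.8 log₁₀[0.00432 + 0.000721] = 4.135, so f = 0.05848.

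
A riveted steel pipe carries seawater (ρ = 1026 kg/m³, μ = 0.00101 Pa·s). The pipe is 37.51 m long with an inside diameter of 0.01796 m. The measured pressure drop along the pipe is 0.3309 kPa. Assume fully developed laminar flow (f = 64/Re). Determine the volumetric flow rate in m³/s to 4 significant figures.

Q ≈ 2.230×10^-5 m³/s

For laminar flow, f = 64/Re with Re = ρVD/μ, so Darcy-Weisbach reduces to ΔP = 32μLV/D². Solving for V: V = ΔP·D²/(32μL) = 330.9·(0.01796)²/(32·0.00101·37.51) = 0.08804 m/s.
Check: Re = ρVD/μ = 1026·0.08804·0.01796/0.00101 = 1606 < 2300, so the laminar assumption holds.
Q = V·A = 0.08804·(π/4·0.01796²) = 2.23e-05 m³/s = 2.230×10^-5 m³/s.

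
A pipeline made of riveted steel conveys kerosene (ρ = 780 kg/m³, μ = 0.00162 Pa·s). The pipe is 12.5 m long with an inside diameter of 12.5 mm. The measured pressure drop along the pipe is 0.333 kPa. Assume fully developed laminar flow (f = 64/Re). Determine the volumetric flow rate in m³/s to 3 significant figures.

Q ≈ 9.85×10^-6 m³/s

For laminar flow, f = 64/Re with Re = ρVD/μ, so Darcy-Weisbach reduces to ΔP = 32μLV/D². Solving for V: V = ΔP·D²/(32μL) = 333·(0.0125)²/(32·0.00162·12.5) = 0.0803 m/s.
Check: Re = ρVD/μ = 780·0.0803·0.0125/0.00162 = 483.3 < 2300, so the laminar assumption holds.
Q = V·A = 0.0803·(π/4·0.0125²) = 9.854e-06 m³/s = 9.85×10^-6 m³/s.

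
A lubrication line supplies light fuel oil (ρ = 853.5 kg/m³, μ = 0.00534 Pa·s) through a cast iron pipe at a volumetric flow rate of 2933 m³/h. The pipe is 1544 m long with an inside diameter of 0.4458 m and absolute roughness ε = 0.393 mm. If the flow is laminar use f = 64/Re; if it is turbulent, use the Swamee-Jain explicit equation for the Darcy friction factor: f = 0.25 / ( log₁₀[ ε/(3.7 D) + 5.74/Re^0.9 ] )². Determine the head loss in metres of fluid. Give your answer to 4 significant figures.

Q = 2933 m³/h = 2933/3600 = 0.8147 m³/s.
Cross-sectional area A = πD²/4 = π(0.4458)²/4 = 0.1561 m²; mean velocity V = Q/A = 0.8147/0.1561 = 5.22 m/s.
Reynolds number Re = ρVD/μ = 853.5 · 5.22 · 0.4458 / 0.00534 = 3.719e+05.
Re > 4000 → turbulent. Relative roughness ε/D = 0.000393/0.4458 = 0.000882. Swamee-Jain: f = 0.25/(log₁₀[0.000882/3.7 + 5.74/3.719e+05^0.9])² = 0.25/(log₁₀[0.000238 + 5.57e-05])² = 0.25/(-3.532)² = 0.02004.
Darcy-Weisbach: ΔP = f(L/D)(ρV²/2) = 0.02004·(1544/0.4458)·(853.5·5.22²/2) = 0.02004·3463·1.163e+04 = 8.071e+05 Pa.
Head loss h_f = ΔP/(ρg) = 8.071e+05/(853.5·9.81) = 96.39 m.

h_f ≈ 96.39 m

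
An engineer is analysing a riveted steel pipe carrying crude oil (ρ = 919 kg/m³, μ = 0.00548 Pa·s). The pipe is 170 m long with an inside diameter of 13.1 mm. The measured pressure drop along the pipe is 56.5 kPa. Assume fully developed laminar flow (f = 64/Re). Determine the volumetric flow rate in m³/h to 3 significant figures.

For laminar flow, f = 64/Re with Re = ρVD/μ, so Darcy-Weisbach reduces to ΔP = 32μLV/D². Solving for V: V = ΔP·D²/(32μL) = 5.65e+04·(0.0131)²/(32·0.00548·170) = 0.3252 m/s.
Check: Re = ρVD/μ = 919·0.3252·0.0131/0.00548 = 714.5 < 2300, so the laminar assumption holds.
Q = V·A = 0.3252·(π/4·0.0131²) = 4.384e-05 m³/s = 0.158 m³/h.

Q ≈ 0.158 m³/h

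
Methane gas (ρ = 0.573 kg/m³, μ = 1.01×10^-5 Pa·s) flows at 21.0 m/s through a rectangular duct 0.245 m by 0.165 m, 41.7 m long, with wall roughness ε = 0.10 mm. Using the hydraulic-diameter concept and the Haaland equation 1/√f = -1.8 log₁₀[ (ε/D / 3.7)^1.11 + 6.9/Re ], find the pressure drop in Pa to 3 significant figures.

Hydraulic diameter D_h = 4A/P = 4·(0.245·0.165)/(2·(0.245+0.165)) = 0.1617/0.82 = 0.1972 m.
Re = ρVD_h/μ = 0.573·21·0.1972/1.01e-05 = 2.349e+05.
ε/D_h = 0.0001/0.1972 = 0.000507; Haaland gives 1/√f = -1.8 log₁₀[5.15e-05+2.94e-05] = 7.366, so f = 0.01843.
ΔP = f(L/D_h)(ρV²/2) = 0.01843·41.7/0.1972·126.3 = 492.5 Pa.

ΔP ≈ 492 Pa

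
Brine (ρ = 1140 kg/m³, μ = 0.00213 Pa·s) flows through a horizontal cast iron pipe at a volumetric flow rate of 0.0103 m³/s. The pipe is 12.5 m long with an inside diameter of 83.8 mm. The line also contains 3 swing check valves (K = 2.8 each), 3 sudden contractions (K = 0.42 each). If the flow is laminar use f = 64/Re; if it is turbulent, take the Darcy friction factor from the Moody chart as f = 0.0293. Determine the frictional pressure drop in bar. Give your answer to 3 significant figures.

Cross-sectional area A = πD²/4 = π(0.0838)²/4 = 0.005515 m²; mean velocity V = Q/A = 0.0103/0.005515 = 1.867 m/s.
Reynolds number Re = ρVD/μ = 1140 · 1.867 · 0.0838 / 0.00213 = 8.376e+04.
Re > 4000 → turbulent; use the Moody-chart value f = 0.0293.
Total minor-loss coefficient ΣK = 3·2.8 + 3·0.42 = 9.66.
ΔP = [f·L/D + ΣK]·(ρV²/2) = [0.0293·12.5/0.0838 + 9.66]·(1140·1.867²/2) = [4.371 + 9.66]·1988 = 2.789e+04 Pa.
ΔP = 2.789e+04 Pa = 0.279 bar.

ΔP ≈ 0.279 bar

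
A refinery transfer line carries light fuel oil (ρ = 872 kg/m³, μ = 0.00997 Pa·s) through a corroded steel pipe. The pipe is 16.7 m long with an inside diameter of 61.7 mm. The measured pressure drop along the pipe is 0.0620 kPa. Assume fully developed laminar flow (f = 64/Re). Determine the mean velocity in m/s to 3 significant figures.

For laminar flow, f = 64/Re with Re = ρVD/μ, so Darcy-Weisbach reduces to ΔP = 32μLV/D². Solving for V: V = ΔP·D²/(32μL) = 62·(0.0617)²/(32·0.00997·16.7) = 0.0443 m/s.
Check: Re = ρVD/μ = 872·0.0443·0.0617/0.00997 = 239.1 < 2300, so the laminar assumption holds.

V ≈ 0.0443 m/s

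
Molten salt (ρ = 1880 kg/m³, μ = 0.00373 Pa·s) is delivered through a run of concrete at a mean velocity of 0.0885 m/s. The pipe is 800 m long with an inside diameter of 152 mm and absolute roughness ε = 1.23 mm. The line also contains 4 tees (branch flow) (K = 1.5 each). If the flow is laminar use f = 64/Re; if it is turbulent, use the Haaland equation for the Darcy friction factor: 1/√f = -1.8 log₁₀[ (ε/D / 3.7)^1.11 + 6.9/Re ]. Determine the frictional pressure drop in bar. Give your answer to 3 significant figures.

Reynolds number Re = ρVD/μ = 1880 · 0.0885 · 0.152 / 0.00373 = 6780.
Re > 4000 → turbulent. Relative roughness ε/D = 0.00123/0.152 = 0.00809. Haaland: 1/√f = -1.8 log₁₀[(0.00809/3.7)^1.11 + 6.9/6780] = -1.8 log₁₀[0.00111 + 0.00102] = 4.808, so f = 0.04326.
Total minor-loss coefficient ΣK = 4·1.5 = 6.
ΔP = [f·L/D + ΣK]·(ρV²/2) = [0.04326·800/0.152 + 6]·(1880·0.0885²/2) = [227.7 + 6]·7.362 = 1720 Pa.
ΔP = 1720 Pa = 0.0172 bar.

ΔP ≈ 0.0172 bar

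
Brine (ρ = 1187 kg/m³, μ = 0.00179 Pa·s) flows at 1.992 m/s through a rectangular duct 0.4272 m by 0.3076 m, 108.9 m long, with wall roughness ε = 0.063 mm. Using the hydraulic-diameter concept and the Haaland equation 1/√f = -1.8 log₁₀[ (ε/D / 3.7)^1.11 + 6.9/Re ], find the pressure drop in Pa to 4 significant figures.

ΔP ≈ 10860 Pa

Hydraulic diameter D_h = 4A/P = 4·(0.4272·0.3076)/(2·(0.4272+0.3076)) = 0.5256/1.47 = 0.3577 m.
Re = ρVD_h/μ = 1187·1.992·0.3577/0.00179 = 4.725e+05.
ε/D_h = 6.3e-05/0.3577 = 0.000176; Haaland gives 1/√f = -1.8 log₁₀[1.59e-05+1.46e-05] = 8.127, so f = 0.01514.
ΔP = f(L/D_h)(ρV²/2) = 0.01514·108.9/0.3577·2355 = 1.086e+04 Pa.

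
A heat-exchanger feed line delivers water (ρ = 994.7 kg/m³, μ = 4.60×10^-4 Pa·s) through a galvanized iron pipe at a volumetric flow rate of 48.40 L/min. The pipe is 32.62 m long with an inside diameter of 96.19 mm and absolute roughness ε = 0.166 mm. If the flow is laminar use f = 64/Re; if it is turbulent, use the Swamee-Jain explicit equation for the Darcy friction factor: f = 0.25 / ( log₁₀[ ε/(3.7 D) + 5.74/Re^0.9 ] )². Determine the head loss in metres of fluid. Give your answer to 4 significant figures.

Q = 48.40 L/min = 48.40/60000 = 0.0008067 m³/s.
Cross-sectional area A = πD²/4 = π(0.09619)²/4 = 0.007267 m²; mean velocity V = Q/A = 0.0008067/0.007267 = 0.111 m/s.
Reynolds number Re = ρVD/μ = 994.7 · 0.111 · 0.09619 / 0.00046 = 2.309e+04.
Re > 4000 → turbulent. Relative roughness ε/D = 0.000166/0.09619 = 0.00173. Swamee-Jain: f = 0.25/(log₁₀[0.00173/3.7 + 5.74/2.309e+04^0.9])² = 0.25/(log₁₀[0.000466 + 0.000679])² = 0.25/(-2.941)² = 0.0289.
Darcy-Weisbach: ΔP = f(L/D)(ρV²/2) = 0.0289·(32.62/0.09619)·(994.7·0.111²/2) = 0.0289·339.1·6.128 = 60.07 Pa.
Head loss h_f = ΔP/(ρg) = 60.07/(994.7·9.81) = 0.006156 m.

h_f ≈ 0.006156 m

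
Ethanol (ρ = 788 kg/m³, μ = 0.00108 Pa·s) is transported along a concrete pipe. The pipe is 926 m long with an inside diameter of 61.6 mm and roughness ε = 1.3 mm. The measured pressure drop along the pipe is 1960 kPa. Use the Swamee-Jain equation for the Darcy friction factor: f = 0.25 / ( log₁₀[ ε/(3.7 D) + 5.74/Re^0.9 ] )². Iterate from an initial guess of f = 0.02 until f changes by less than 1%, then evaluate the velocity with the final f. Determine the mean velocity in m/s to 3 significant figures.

Rearranging Darcy-Weisbach: V = √(2·ΔP·D/(f·L·ρ)). With ε/D = 0.0013/0.0616 = 0.0211, iterate starting from f = 0.02:
  f = 0.02 → V = √(2·1.96e+06·0.0616/(0.02·926·788)) = 4.068 m/s; Re = ρVD/μ = 1.828e+05; f → 0.05001
  f = 0.05001 → V = 2.572 m/s; Re = 1.156e+05; f → 0.05019
Converged (Δf/f < 1%). With the final f = 0.05019: V = √(2·1.96e+06·0.0616/(0.05019·926·788)) = 2.568 m/s.

V ≈ 2.57 m/s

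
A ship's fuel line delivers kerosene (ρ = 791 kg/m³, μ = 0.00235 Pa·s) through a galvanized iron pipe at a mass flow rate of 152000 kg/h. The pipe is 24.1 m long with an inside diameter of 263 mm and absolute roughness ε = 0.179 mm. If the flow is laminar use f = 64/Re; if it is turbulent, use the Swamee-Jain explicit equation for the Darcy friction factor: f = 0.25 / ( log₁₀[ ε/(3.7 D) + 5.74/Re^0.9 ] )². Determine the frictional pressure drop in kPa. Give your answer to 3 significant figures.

ṁ = 152000 kg/h = 152000/3600 = 42.22 kg/s.
A = πD²/4 = π(0.263)²/4 = 0.05433 m²; mean velocity V = ṁ/(ρA) = 42.22/(791 · 0.05433) = 0.9826 m/s.
Reynolds number Re = ρVD/μ = 791 · 0.9826 · 0.263 / 0.00235 = 8.698e+04.
Re > 4000 → turbulent. Relative roughness ε/D = 0.000179/0.263 = 0.000681. Swamee-Jain: f = 0.25/(log₁₀[0.000681/3.7 + 5.74/8.698e+04^0.9])² = 0.25/(log₁₀[0.000184 + 0.000206])² = 0.25/(-3.409)² = 0.02151.
Darcy-Weisbach: ΔP = f(L/D)(ρV²/2) = 0.02151·(24.1/0.263)·(791·0.9826²/2) = 0.02151·91.63·381.8 = 752.6 Pa.
ΔP = 752.6 Pa = 0.753 kPa.

ΔP ≈ 0.753 kPa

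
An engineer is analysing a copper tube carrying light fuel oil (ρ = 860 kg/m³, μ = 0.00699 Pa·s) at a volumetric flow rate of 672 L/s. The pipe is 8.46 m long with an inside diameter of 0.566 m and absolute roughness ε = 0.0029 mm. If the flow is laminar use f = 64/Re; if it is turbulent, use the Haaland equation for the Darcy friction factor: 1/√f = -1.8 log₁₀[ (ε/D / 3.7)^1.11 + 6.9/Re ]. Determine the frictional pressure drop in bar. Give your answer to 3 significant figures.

ΔP ≈ 0.00722 bar

Q = 672 L/s = 672/1000 = 0.672 m³/s.
Cross-sectional area A = πD²/4 = π(0.566)²/4 = 0.2516 m²; mean velocity V = Q/A = 0.672/0.2516 = 2.671 m/s.
Reynolds number Re = ρVD/μ = 860 · 2.671 · 0.566 / 0.00699 = 1.86e+05.
Re > 4000 → turbulent. Relative roughness ε/D = 2.9e-06/0.566 = 5.12e-06. Haaland: 1/√f = -1.8 log₁₀[(5.12e-06/3.7)^1.11 + 6.9/1.86e+05] = -1.8 log₁₀[3.14e-07 + 3.71e-05] = 7.969, so f = 0.01575.
Darcy-Weisbach: ΔP = f(L/D)(ρV²/2) = 0.01575·(8.46/0.566)·(860·2.671²/2) = 0.01575·14.95·3067 = 722 Pa.
ΔP = 722 Pa = 0.00722 bar.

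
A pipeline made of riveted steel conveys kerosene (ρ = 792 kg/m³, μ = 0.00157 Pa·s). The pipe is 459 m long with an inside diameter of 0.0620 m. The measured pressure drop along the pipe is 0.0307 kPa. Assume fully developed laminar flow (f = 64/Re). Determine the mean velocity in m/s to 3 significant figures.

For laminar flow, f = 64/Re with Re = ρVD/μ, so Darcy-Weisbach reduces to ΔP = 32μLV/D². Solving for V: V = ΔP·D²/(32μL) = 30.7·(0.062)²/(32·0.00157·459) = 0.005118 m/s.
Check: Re = ρVD/μ = 792·0.005118·0.062/0.00157 = 160.1 < 2300, so the laminar assumption holds.

V ≈ 0.00512 m/s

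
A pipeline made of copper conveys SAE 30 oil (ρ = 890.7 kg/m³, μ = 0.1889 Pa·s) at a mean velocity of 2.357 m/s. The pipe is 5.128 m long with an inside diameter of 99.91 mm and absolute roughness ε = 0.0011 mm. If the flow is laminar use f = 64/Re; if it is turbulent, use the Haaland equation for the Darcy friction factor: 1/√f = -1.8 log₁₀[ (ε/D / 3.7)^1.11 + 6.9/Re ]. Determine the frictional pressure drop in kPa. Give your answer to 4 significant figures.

Reynolds number Re = ρVD/μ = 890.7 · 2.357 · 0.09991 / 0.189 = 1110.
Re < 2300 → laminar flow, so f = 64/Re = 64/1110 = 0.05764 (the turbulent correlation is not needed).
Darcy-Weisbach: ΔP = f(L/D)(ρV²/2) = 0.05764·(5.128/0.09991)·(890.7·2.357²/2) = 0.05764·51.33·2474 = 7319 Pa.
ΔP = 7319 Pa = 7.319 kPa.

ΔP ≈ 7.319 kPa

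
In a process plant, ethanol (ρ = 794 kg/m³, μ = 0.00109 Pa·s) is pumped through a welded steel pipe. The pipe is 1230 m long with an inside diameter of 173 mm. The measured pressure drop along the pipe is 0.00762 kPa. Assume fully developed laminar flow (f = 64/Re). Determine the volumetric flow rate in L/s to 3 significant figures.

For laminar flow, f = 64/Re with Re = ρVD/μ, so Darcy-Weisbach reduces to ΔP = 32μLV/D². Solving for V: V = ΔP·D²/(32μL) = 7.62·(0.173)²/(32·0.00109·1230) = 0.005316 m/s.
Check: Re = ρVD/μ = 794·0.005316·0.173/0.00109 = 669.9 < 2300, so the laminar assumption holds.
Q = V·A = 0.005316·(π/4·0.173²) = 0.000125 m³/s = 0.125 L/s.

Q ≈ 0.125 L/s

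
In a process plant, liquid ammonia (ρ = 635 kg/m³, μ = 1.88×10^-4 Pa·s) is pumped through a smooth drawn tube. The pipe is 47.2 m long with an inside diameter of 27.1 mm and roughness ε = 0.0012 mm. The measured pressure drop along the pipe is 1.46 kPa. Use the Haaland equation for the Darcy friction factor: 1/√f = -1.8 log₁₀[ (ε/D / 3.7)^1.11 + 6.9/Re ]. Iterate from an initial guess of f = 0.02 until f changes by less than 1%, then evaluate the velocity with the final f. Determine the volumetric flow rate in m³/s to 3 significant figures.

Rearranging Darcy-Weisbach: V = √(2·ΔP·D/(f·L·ρ)). With ε/D = 1.2e-06/0.0271 = 4.43e-05, iterate starting from f = 0.02:
  f = 0.02 → V = √(2·1460·0.0271/(0.02·47.2·635)) = 0.3633 m/s; Re = ρVD/μ = 3.326e+04; f → 0.02284
  f = 0.02284 → V = 0.34 m/s; Re = 3.112e+04; f → 0.0232
  f = 0.0232 → V = 0.3374 m/s; Re = 3.088e+04; f → 0.02324
Converged (Δf/f < 1%). With the final f = 0.02324: V = √(2·1460·0.0271/(0.02324·47.2·635)) = 0.337 m/s.
Q = V·A = 0.337·(π/4·0.0271²) = 0.0001944 m³/s = 1.94×10^-4 m³/s.

Q ≈ 1.94×10^-4 m³/s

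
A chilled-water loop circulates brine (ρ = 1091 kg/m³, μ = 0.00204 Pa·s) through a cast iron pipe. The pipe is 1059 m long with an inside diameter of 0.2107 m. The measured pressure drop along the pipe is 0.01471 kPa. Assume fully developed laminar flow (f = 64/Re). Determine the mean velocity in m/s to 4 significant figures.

For laminar flow, f = 64/Re with Re = ρVD/μ, so Darcy-Weisbach reduces to ΔP = 32μLV/D². Solving for V: V = ΔP·D²/(32μL) = 14.71·(0.2107)²/(32·0.00204·1059) = 0.009446 m/s.
Check: Re = ρVD/μ = 1091·0.009446·0.2107/0.00204 = 1064 < 2300, so the laminar assumption holds.

V ≈ 0.009446 m/s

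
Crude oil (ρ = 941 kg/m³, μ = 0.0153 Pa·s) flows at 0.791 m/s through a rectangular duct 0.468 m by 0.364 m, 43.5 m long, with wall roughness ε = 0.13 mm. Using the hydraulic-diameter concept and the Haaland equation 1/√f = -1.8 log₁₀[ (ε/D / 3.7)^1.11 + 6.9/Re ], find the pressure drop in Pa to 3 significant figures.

Hydraulic diameter D_h = 4A/P = 4·(0.468·0.364)/(2·(0.468+0.364)) = 0.6814/1.664 = 0.4095 m.
Re = ρVD_h/μ = 941·0.791·0.4095/0.0153 = 1.992e+04.
ε/D_h = 0.00013/0.4095 = 0.000317; Haaland gives 1/√f = -1.8 log₁₀[3.06e-05+0.000346] = 6.163, so f = 0.02633.
ΔP = f(L/D_h)(ρV²/2) = 0.02633·43.5/0.4095·294.4 = 823.4 Pa.

ΔP ≈ 823 Pa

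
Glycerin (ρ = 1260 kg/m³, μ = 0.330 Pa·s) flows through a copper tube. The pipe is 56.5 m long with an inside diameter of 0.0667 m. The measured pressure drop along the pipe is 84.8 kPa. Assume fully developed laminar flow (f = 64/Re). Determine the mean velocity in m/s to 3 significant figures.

For laminar flow, f = 64/Re with Re = ρVD/μ, so Darcy-Weisbach reduces to ΔP = 32μLV/D². Solving for V: V = ΔP·D²/(32μL) = 8.48e+04·(0.0667)²/(32·0.33·56.5) = 0.6323 m/s.
Check: Re = ρVD/μ = 1260·0.6323·0.0667/0.33 = 161 < 2300, so the laminar assumption holds.

V ≈ 0.632 m/s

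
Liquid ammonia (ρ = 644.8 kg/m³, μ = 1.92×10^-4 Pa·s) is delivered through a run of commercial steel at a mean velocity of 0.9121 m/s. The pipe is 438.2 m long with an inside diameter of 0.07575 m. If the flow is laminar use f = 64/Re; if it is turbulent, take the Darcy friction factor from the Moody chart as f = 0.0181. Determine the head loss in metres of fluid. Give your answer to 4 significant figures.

Reynolds number Re = ρVD/μ = 644.8 · 0.9121 · 0.07575 / 0.000192 = 2.32e+05.
Re > 4000 → turbulent; use the Moody-chart value f = 0.0181.
Darcy-Weisbach: ΔP = f(L/D)(ρV²/2) = 0.0181·(438.2/0.07575)·(644.8·0.9121²/2) = 0.0181·5785·268.2 = 2.808e+04 Pa.
Head loss h_f = ΔP/(ρg) = 2.808e+04/(644.8·9.81) = 4.440 m.

h_f ≈ 4.440 m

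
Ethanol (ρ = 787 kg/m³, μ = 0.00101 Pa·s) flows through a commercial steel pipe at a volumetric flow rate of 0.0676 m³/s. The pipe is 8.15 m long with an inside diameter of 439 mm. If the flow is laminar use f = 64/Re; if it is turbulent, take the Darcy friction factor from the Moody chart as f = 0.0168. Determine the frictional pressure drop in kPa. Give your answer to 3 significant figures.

Cross-sectional area A = πD²/4 = π(0.439)²/4 = 0.1514 m²; mean velocity V = Q/A = 0.0676/0.1514 = 0.4466 m/s.
Reynolds number Re = ρVD/μ = 787 · 0.4466 · 0.439 / 0.00101 = 1.528e+05.
Re > 4000 → turbulent; use the Moody-chart value f = 0.0168.
Darcy-Weisbach: ΔP = f(L/D)(ρV²/2) = 0.0168·(8.15/0.439)·(787·0.4466²/2) = 0.0168·18.56·78.49 = 24.48 Pa.
ΔP = 24.48 Pa = 0.0245 kPa.

ΔP ≈ 0.0245 kPa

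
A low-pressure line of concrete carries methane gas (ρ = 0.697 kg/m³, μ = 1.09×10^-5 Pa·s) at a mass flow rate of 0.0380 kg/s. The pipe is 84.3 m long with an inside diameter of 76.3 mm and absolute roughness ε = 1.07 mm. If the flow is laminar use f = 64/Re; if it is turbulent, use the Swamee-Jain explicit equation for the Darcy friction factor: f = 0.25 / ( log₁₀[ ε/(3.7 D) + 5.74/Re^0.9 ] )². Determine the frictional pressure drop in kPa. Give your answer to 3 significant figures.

ΔP ≈ 2.40 kPa

A = πD²/4 = π(0.0763)²/4 = 0.004572 m²; mean velocity V = ṁ/(ρA) = 0.038/(0.697 · 0.004572) = 11.92 m/s.
Reynolds number Re = ρVD/μ = 0.697 · 11.92 · 0.0763 / 1.09e-05 = 5.818e+04.
Re > 4000 → turbulent. Relative roughness ε/D = 0.00107/0.0763 = 0.014. Swamee-Jain: f = 0.25/(log₁₀[0.014/3.7 + 5.74/5.818e+04^0.9])² = 0.25/(log₁₀[0.00379 + 0.000296])² = 0.25/(-2.389)² = 0.04381.
Darcy-Weisbach: ΔP = f(L/D)(ρV²/2) = 0.04381·(84.3/0.0763)·(0.697·11.92²/2) = 0.04381·1105·49.55 = 2398 Pa.
ΔP = 2398 Pa = 2.40 kPa.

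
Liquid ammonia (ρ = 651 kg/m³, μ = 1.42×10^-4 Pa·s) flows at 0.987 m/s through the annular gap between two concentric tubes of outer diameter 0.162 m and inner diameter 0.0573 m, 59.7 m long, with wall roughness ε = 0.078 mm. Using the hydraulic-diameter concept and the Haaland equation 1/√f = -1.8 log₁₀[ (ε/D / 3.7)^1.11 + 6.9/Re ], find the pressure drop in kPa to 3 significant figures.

ΔP ≈ 3.44 kPa

Hydraulic diameter D_h = 4A/P = D_o - D_i = 0.162 - 0.0573 = 0.1047 m.
Re = ρVD_h/μ = 651·0.987·0.1047/0.000142 = 4.738e+05.
ε/D_h = 7.8e-05/0.1047 = 0.000745; Haaland gives 1/√f = -1.8 log₁₀[7.9e-05+1.46e-05] = 7.252, so f = 0.01901.
ΔP = f(L/D_h)(ρV²/2) = 0.01901·59.7/0.1047·317.1 = 3438 Pa.
ΔP = 3.44 kPa.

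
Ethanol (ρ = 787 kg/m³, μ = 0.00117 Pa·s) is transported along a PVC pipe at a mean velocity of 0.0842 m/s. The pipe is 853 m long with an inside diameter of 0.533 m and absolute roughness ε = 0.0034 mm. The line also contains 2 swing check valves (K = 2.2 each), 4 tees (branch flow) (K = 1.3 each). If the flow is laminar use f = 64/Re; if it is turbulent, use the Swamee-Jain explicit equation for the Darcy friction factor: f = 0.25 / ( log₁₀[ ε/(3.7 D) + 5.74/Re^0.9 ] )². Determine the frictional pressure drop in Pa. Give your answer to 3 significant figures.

ΔP ≈ 131 Pa

Reynolds number Re = ρVD/μ = 787 · 0.0842 · 0.533 / 0.00117 = 3.019e+04.
Re > 4000 → turbulent. Relative roughness ε/D = 3.4e-06/0.533 = 6.38e-06. Swamee-Jain: f = 0.25/(log₁₀[6.38e-06/3.7 + 5.74/3.019e+04^0.9])² = 0.25/(log₁₀[1.72e-06 + 0.000533])² = 0.25/(-3.272)² = 0.02336.
Total minor-loss coefficient ΣK = 2·2.2 + 4·1.3 = 9.6.
ΔP = [f·L/D + ΣK]·(ρV²/2) = [0.02336·853/0.533 + 9.6]·(787·0.0842²/2) = [37.38 + 9.6]·2.79 = 131.1 Pa.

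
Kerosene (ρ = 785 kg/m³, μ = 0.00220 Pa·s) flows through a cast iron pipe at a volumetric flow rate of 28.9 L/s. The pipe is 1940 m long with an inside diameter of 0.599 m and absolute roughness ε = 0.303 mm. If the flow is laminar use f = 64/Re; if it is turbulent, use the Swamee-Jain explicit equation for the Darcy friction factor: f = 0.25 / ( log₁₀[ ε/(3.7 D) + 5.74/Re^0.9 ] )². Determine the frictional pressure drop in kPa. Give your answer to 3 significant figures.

Q = 28.9 L/s = 28.9/1000 = 0.0289 m³/s.
Cross-sectional area A = πD²/4 = π(0.599)²/4 = 0.2818 m²; mean velocity V = Q/A = 0.0289/0.2818 = 0.1026 m/s.
Reynolds number Re = ρVD/μ = 785 · 0.1026 · 0.599 / 0.0022 = 2.192e+04.
Re > 4000 → turbulent. Relative roughness ε/D = 0.000303/0.599 = 0.000506. Swamee-Jain: f = 0.25/(log₁₀[0.000506/3.7 + 5.74/2.192e+04^0.9])² = 0.25/(log₁₀[0.000137 + 0.000711])² = 0.25/(-3.072)² = 0.0265.
Darcy-Weisbach: ΔP = f(L/D)(ρV²/2) = 0.0265·(1940/0.599)·(785·0.1026²/2) = 0.0265·3239·4.128 = 354.3 Pa.
ΔP = 354.3 Pa = 0.354 kPa.

ΔP ≈ 0.354 kPa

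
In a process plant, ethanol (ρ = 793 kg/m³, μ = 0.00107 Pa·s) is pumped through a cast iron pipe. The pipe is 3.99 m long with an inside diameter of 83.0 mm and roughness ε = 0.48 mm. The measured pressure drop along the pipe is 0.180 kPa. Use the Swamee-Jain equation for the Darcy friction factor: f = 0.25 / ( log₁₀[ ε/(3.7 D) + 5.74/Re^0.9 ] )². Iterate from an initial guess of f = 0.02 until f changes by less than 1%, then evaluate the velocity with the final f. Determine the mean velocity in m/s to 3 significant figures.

V ≈ 0.522 m/s

Rearranging Darcy-Weisbach: V = √(2·ΔP·D/(f·L·ρ)). With ε/D = 0.00048/0.083 = 0.00578, iterate starting from f = 0.02:
  f = 0.02 → V = √(2·180·0.083/(0.02·3.99·793)) = 0.6872 m/s; Re = ρVD/μ = 4.227e+04; f → 0.03408
  f = 0.03408 → V = 0.5264 m/s; Re = 3.238e+04; f → 0.03467
  f = 0.03467 → V = 0.5219 m/s; Re = 3.21e+04; f → 0.03469
Converged (Δf/f < 1%). With the final f = 0.03469: V = √(2·180·0.083/(0.03469·3.99·793)) = 0.5218 m/s.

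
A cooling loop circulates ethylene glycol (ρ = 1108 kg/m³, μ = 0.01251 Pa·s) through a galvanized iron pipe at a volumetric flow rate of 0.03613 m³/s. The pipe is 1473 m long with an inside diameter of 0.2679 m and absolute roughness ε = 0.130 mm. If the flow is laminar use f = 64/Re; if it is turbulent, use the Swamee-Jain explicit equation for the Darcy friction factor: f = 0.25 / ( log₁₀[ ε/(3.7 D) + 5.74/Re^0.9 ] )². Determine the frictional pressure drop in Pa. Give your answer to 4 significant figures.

ΔP ≈ 35930 Pa

Cross-sectional area A = πD²/4 = π(0.2679)²/4 = 0.05637 m²; mean velocity V = Q/A = 0.03613/0.05637 = 0.641 m/s.
Reynolds number Re = ρVD/μ = 1108 · 0.641 · 0.2679 / 0.0125 = 1.521e+04.
Re > 4000 → turbulent. Relative roughness ε/D = 0.00013/0.2679 = 0.000485. Swamee-Jain: f = 0.25/(log₁₀[0.000485/3.7 + 5.74/1.521e+04^0.9])² = 0.25/(log₁₀[0.000131 + 0.000989])² = 0.25/(-2.951)² = 0.02871.
Darcy-Weisbach: ΔP = f(L/D)(ρV²/2) = 0.02871·(1473/0.2679)·(1108·0.641²/2) = 0.02871·5498·227.6 = 3.593e+04 Pa.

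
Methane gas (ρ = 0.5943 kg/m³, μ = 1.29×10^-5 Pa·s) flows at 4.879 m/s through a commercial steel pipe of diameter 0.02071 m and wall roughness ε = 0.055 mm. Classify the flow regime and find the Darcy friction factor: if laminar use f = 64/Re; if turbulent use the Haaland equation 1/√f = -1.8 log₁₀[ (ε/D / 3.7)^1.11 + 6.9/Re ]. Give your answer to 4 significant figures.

f ≈ 0.04101

Re = ρVD/μ = 0.5943·4.879·0.02071/1.29e-05 = 4655.
Re > 4000 → turbulent. ε/D = 5.5e-05/0.02071 = 0.00266; Haaland: 1/√f = -1.8 log₁₀[0.000324 + 0.00148] = 4.938, so f = 0.04101.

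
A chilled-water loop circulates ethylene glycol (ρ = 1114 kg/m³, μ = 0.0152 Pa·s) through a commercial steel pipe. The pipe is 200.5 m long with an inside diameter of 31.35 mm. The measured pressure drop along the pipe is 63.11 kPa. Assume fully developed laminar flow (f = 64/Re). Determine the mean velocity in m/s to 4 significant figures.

For laminar flow, f = 64/Re with Re = ρVD/μ, so Darcy-Weisbach reduces to ΔP = 32μLV/D². Solving for V: V = ΔP·D²/(32μL) = 6.311e+04·(0.03135)²/(32·0.0152·200.5) = 0.636 m/s.
Check: Re = ρVD/μ = 1114·0.636·0.03135/0.0152 = 1461 < 2300, so the laminar assumption holds.

V ≈ 0.6360 m/s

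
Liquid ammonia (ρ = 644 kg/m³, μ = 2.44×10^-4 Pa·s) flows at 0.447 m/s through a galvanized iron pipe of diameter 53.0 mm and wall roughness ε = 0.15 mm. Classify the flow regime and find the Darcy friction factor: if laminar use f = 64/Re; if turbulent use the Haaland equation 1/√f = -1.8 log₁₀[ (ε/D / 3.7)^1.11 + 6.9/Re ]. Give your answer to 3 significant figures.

Re = ρVD/μ = 644·0.447·0.053/0.000244 = 6.253e+04.
Re > 4000 → turbulent. ε/D = 0.00015/0.053 = 0.00283; Haaland: 1/√f = -1.8 log₁₀[0.000347 + 0.00011] = 6.011, so f = 0.02768.

f ≈ 0.0277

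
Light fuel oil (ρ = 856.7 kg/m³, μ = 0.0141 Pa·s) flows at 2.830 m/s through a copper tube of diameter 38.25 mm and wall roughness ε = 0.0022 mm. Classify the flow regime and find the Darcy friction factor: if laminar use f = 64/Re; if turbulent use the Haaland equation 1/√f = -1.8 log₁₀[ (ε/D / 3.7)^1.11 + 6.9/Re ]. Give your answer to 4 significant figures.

f ≈ 0.03482

Re = ρVD/μ = 856.7·2.83·0.03825/0.0141 = 6577.
Re > 4000 → turbulent. ε/D = 2.2e-06/0.03825 = 5.75e-05; Haaland: 1/√f = -1.8 log₁₀[4.6e-06 + 0.00105] = 5.359, so f = 0.03482.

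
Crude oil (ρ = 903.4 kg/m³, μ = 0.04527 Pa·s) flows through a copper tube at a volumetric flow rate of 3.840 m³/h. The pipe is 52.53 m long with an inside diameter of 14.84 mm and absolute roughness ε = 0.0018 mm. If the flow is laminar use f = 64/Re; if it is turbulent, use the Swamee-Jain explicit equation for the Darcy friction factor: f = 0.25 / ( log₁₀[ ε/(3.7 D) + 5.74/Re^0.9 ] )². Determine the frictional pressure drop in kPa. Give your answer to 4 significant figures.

Q = 3.840 m³/h = 3.840/3600 = 0.001067 m³/s.
Cross-sectional area A = πD²/4 = π(0.01484)²/4 = 0.000173 m²; mean velocity V = Q/A = 0.001067/0.000173 = 6.167 m/s.
Reynolds number Re = ρVD/μ = 903.4 · 6.167 · 0.01484 / 0.0453 = 1826.
Re < 2300 → laminar flow, so f = 64/Re = 64/1826 = 0.03504 (the turbulent correlation is not needed).
Darcy-Weisbach: ΔP = f(L/D)(ρV²/2) = 0.03504·(52.53/0.01484)·(903.4·6.167²/2) = 0.03504·3540·1.718e+04 = 2.131e+06 Pa.
ΔP = 2.131e+06 Pa = 2131 kPa.

ΔP ≈ 2131 kPa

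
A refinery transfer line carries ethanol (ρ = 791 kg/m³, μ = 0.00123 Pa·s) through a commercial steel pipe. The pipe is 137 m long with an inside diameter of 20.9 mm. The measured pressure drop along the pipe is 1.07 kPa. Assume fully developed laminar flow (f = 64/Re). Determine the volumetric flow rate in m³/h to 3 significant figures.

For laminar flow, f = 64/Re with Re = ρVD/μ, so Darcy-Weisbach reduces to ΔP = 32μLV/D². Solving for V: V = ΔP·D²/(32μL) = 1070·(0.0209)²/(32·0.00123·137) = 0.08668 m/s.
Check: Re = ρVD/μ = 791·0.08668·0.0209/0.00123 = 1165 < 2300, so the laminar assumption holds.
Q = V·A = 0.08668·(π/4·0.0209²) = 2.974e-05 m³/s = 0.107 m³/h.

Q ≈ 0.107 m³/h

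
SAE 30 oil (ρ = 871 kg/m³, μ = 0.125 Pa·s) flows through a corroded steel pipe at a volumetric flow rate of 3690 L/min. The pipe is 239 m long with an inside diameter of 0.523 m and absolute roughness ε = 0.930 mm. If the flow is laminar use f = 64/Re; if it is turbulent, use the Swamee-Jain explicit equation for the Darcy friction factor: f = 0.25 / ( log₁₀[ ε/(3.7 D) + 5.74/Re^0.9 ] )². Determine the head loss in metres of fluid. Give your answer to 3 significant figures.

Q = 3690 L/min = 3690/60000 = 0.0615 m³/s.
Cross-sectional area A = πD²/4 = π(0.523)²/4 = 0.2148 m²; mean velocity V = Q/A = 0.0615/0.2148 = 0.2863 m/s.
Reynolds number Re = ρVD/μ = 871 · 0.2863 · 0.523 / 0.125 = 1043.
Re < 2300 → laminar flow, so f = 64/Re = 64/1043 = 0.06135 (the turbulent correlation is not needed).
Darcy-Weisbach: ΔP = f(L/D)(ρV²/2) = 0.06135·(239/0.523)·(871·0.2863²/2) = 0.06135·457·35.69 = 1001 Pa.
Head loss h_f = ΔP/(ρg) = 1001/(871·9.81) = 0.117 m.

h_f ≈ 0.117 m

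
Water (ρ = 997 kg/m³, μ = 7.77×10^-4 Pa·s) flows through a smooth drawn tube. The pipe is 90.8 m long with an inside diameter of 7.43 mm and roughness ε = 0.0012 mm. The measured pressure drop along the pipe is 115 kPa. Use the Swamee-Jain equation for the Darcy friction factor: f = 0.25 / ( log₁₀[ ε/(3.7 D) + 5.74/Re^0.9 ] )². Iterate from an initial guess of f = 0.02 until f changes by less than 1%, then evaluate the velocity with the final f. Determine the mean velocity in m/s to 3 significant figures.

V ≈ 0.741 m/s

Rearranging Darcy-Weisbach: V = √(2·ΔP·D/(f·L·ρ)). With ε/D = 1.2e-06/0.00743 = 0.000162, iterate starting from f = 0.02:
  f = 0.02 → V = √(2·1.15e+05·0.00743/(0.02·90.8·997)) = 0.9715 m/s; Re = ρVD/μ = 9262; f → 0.03191
  f = 0.03191 → V = 0.7691 m/s; Re = 7333; f → 0.03404
  f = 0.03404 → V = 0.7447 m/s; Re = 7100; f → 0.03435
Converged (Δf/f < 1%). With the final f = 0.03435: V = √(2·1.15e+05·0.00743/(0.03435·90.8·997)) = 0.7413 m/s.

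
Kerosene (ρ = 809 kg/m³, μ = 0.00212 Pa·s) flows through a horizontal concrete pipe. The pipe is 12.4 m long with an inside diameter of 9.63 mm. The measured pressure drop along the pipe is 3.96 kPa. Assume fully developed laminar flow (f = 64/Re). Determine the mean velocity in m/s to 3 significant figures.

For laminar flow, f = 64/Re with Re = ρVD/μ, so Darcy-Weisbach reduces to ΔP = 32μLV/D². Solving for V: V = ΔP·D²/(32μL) = 3960·(0.00963)²/(32·0.00212·12.4) = 0.4366 m/s.
Check: Re = ρVD/μ = 809·0.4366·0.00963/0.00212 = 1604 < 2300, so the laminar assumption holds.

V ≈ 0.437 m/s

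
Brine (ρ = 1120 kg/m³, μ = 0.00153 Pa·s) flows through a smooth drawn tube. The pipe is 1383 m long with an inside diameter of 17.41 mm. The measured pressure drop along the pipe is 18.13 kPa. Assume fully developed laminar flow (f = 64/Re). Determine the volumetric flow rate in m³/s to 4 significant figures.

Q ≈ 1.932×10^-5 m³/s

For laminar flow, f = 64/Re with Re = ρVD/μ, so Darcy-Weisbach reduces to ΔP = 32μLV/D². Solving for V: V = ΔP·D²/(32μL) = 1.813e+04·(0.01741)²/(32·0.00153·1383) = 0.08116 m/s.
Check: Re = ρVD/μ = 1120·0.08116·0.01741/0.00153 = 1034 < 2300, so the laminar assumption holds.
Q = V·A = 0.08116·(π/4·0.01741²) = 1.932e-05 m³/s = 1.932×10^-5 m³/s.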